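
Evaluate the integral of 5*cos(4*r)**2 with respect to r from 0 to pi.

Use the identity cos^2(4*r) = (1 + cos(8*r))/2.
An antiderivative is F(r) = 5*r/2 + 5*sin(8*r)/16.
Then F(pi) - F(0) = (5*pi/2) - (0) = 5*pi/2.

5*pi/2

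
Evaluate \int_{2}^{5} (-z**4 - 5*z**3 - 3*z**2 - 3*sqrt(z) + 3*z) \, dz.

By the power rule, an antiderivative is F(z) = -z**5/5 - 5*z**4/4 - 2*z**(3/2) - z**3 + 3*z**2/2.
Then F(5) - F(2) = (-5975/4 - 10*sqrt(5)) - (-142/5 - 4*sqrt(2)) = -29307/20 - 10*sqrt(5) + 4*sqrt(2).

-29307/20 - 10*sqrt(5) + 4*sqrt(2)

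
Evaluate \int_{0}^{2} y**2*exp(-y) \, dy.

2 - 10*exp(-2)

Integrate by parts twice (u = y^2, dv = exp(-y) dy).
An antiderivative is F(y) = (-y**2 - 2*y - 2)*exp(-y).
Then F(2) - F(0) = (-10*exp(-2)) - (-2) = 2 - 10*exp(-2).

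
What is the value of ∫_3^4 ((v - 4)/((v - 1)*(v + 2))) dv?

log(24/25)

Factor the denominator: v**2 + v - 2 = (v + 2)(v - 1).
Partial fractions: (v - 4)/((v - 1)*(v + 2)) = 2/(v + 2) - 1/(v - 1).
An antiderivative is F(v) = -log(v - 1) + 2*log(v + 2).
Then F(4) - F(3) = (log(12)) - (log(25/2)) = log(24/25).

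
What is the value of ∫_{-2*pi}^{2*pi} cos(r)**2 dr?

Use the identity cos^2(r) = (1 + cos(2*r))/2.
An antiderivative is F(r) = r/2 + sin(2*r)/4.
Then F(2*pi) - F(-2*pi) = (pi) - (-pi) = 2*pi.

2*pi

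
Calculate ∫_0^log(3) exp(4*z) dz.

Let u = exp(z), so du = exp(z) dz. When z = 0, u = 1; when z = log(3), u = 3.
The integral becomes ∫ u**3 du from 1 to 3, with antiderivative u**4/4.
Back in z: F(z) = exp(4*z)/4.
Then F(log(3)) - F(0) = (81/4) - (1/4) = 20.

20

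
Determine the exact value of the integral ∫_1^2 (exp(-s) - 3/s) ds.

An antiderivative is F(s) = -3*log(s) - exp(-s).
Then F(2) - F(1) = (-3*log(2) - exp(-2)) - (-exp(-1)) = -3*log(2) - exp(-2) + exp(-1).

-3*log(2) - exp(-2) + exp(-1)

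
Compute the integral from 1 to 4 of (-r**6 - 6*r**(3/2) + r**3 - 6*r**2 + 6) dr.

By the power rule, an antiderivative is F(r) = -r**7/7 - 12*r**(5/2)/5 + r**4/4 - 2*r**3 + 6*r.
Then F(4) - F(1) = (-86008/35) - (239/140) = -344271/140.

-344271/140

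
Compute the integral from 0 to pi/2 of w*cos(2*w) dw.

-1/2

Integrate by parts once (u = w, dv = cos(2*w) dw).
An antiderivative is F(w) = w*sin(2*w)/2 + cos(2*w)/4.
Then F(pi/2) - F(0) = (-1/4) - (1/4) = -1/2.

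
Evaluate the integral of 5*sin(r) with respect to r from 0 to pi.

An antiderivative is F(r) = -5*cos(r).
Then F(pi) - F(0) = (5) - (-5) = 10.

10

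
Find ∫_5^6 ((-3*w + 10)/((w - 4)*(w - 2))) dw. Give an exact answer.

Factor the denominator: w**2 - 6*w + 8 = (w - 2)(w - 4).
Partial fractions: (-3*w + 10)/((w - 4)*(w - 2)) = -2/(w - 2) - 1/(w - 4).
An antiderivative is F(w) = -log(w - 4) - 2*log(w - 2).
Then F(6) - F(5) = (-log(32)) - (-log(9)) = log(9/32).

log(9/32)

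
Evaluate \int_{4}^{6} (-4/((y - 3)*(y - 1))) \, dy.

log(25/81)

Factor the denominator: y**2 - 4*y + 3 = (y - 1)(y - 3).
Partial fractions: -4/((y - 3)*(y - 1)) = 2/(y - 1) - 2/(y - 3).
An antiderivative is F(y) = -2*log(y - 3) + 2*log(y - 1).
Then F(6) - F(4) = (log(25/9)) - (log(9)) = log(25/81).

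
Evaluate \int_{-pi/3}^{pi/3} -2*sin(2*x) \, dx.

0

An antiderivative is F(x) = cos(2*x).
Then F(pi/3) - F(-pi/3) = (-1/2) - (-1/2) = 0.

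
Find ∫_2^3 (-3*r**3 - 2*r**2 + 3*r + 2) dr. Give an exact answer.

By the power rule, an antiderivative is F(r) = -3*r**4/4 - 2*r**3/3 + 3*r**2/2 + 2*r.
Then F(3) - F(2) = (-237/4) - (-22/3) = -623/12.

-623/12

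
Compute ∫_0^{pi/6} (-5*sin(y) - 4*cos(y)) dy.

An antiderivative is F(y) = -4*sin(y) + 5*cos(y).
Then F(pi/6) - F(0) = (-2 + 5*sqrt(3)/2) - (5) = -7 + 5*sqrt(3)/2.

-7 + 5*sqrt(3)/2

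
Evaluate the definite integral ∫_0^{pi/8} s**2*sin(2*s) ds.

-1/4 - sqrt(2)*pi**2/256 + sqrt(2)*pi/32 + sqrt(2)/8

Integrate by parts twice (u = s^2, dv = sin(2*s) ds).
An antiderivative is F(s) = -s**2*cos(2*s)/2 + s*sin(2*s)/2 + cos(2*s)/4.
Then F(pi/8) - F(0) = (sqrt(2)*(-pi**2 + 8*pi + 32)/256) - (1/4) = -1/4 - sqrt(2)*pi**2/256 + sqrt(2)*pi/32 + sqrt(2)/8.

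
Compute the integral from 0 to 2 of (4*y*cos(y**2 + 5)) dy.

2*sin(9) - 2*sin(5)

Let u = y**2 + 5, so du = 2*y dy. When y = 0, u = 5; when y = 2, u = 9.
The integral becomes 2·∫ cos(u) du from 5 to 9, with antiderivative 2*sin(u).
Back in y: F(y) = 2*sin(y**2 + 5).
Then F(2) - F(0) = (2*sin(9)) - (2*sin(5)) = 2*sin(9) - 2*sin(5).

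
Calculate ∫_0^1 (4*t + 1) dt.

By the power rule, an antiderivative is F(t) = 2*t**2 + t.
Then F(1) - F(0) = (3) - (0) = 3.

3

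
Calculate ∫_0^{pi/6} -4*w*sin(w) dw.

Integrate by parts once (u = w, dv = -4*sin(w) dw).
An antiderivative is F(w) = 4*w*cos(w) - 4*sin(w).
Then F(pi/6) - F(0) = (-2 + sqrt(3)*pi/3) - (0) = -2 + sqrt(3)*pi/3.

-2 + sqrt(3)*pi/3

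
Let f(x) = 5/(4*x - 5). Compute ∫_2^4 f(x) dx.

-5*log(3)/4 + 5*log(11)/4

An antiderivative is F(x) = 5*log(4*x - 5)/4.
Then F(4) - F(2) = (5*log(11)/4) - (5*log(3)/4) = -5*log(3)/4 + 5*log(11)/4.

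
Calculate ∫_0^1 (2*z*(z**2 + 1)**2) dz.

7/3

Let u = z**2 + 1, so du = 2*z dz. When z = 0, u = 1; when z = 1, u = 2.
The integral becomes ∫ u**2 du from 1 to 2, with antiderivative u**3/3.
Back in z: F(z) = (z**2 + 1)**3/3.
Then F(1) - F(0) = (8/3) - (1/3) = 7/3.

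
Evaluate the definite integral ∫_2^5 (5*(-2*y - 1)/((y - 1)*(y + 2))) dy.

Factor the denominator: y**2 + y - 2 = (y + 2)(y - 1).
Partial fractions: 5*(-2*y - 1)/((y - 1)*(y + 2)) = -5/(y + 2) - 5/(y - 1).
An antiderivative is F(y) = -5*log(y - 1) - 5*log(y + 2).
Then F(5) - F(2) = (-5*log(7) - 10*log(2)) - (-10*log(2)) = -5*log(7).

-5*log(7)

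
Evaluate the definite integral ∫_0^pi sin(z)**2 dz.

Use the identity sin^2(z) = (1 - cos(2*z))/2.
An antiderivative is F(z) = z/2 - sin(2*z)/4.
Then F(pi) - F(0) = (pi/2) - (0) = pi/2.

pi/2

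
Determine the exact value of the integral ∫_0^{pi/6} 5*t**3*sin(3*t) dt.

Integrate by parts 3 times (u = t^3, dv = 5*sin(3*t) dt).
An antiderivative is F(t) = -5*t**3*cos(3*t)/3 + 5*t**2*sin(3*t)/3 + 10*t*cos(3*t)/9 - 10*sin(3*t)/27.
Then F(pi/6) - F(0) = (-10/27 + 5*pi**2/108) - (0) = -10/27 + 5*pi**2/108.

-10/27 + 5*pi**2/108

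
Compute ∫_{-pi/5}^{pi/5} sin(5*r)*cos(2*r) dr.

0

Use the identity sin(5*r)cos(2*r) = [sin(7*r) + sin(3*r)]/2.
An antiderivative is F(r) = -cos(3*r)/6 - cos(7*r)/14.
Then F(pi/5) - F(-pi/5) = (-5/84 + 5*sqrt(5)/84) - (-5/84 + 5*sqrt(5)/84) = 0.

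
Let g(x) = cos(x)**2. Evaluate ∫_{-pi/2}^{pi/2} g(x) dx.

Use the identity cos^2(x) = (1 + cos(2*x))/2.
An antiderivative is F(x) = x/2 + sin(2*x)/4.
Then F(pi/2) - F(-pi/2) = (pi/4) - (-pi/4) = pi/2.

pi/2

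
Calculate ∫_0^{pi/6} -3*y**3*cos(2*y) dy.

-9/16 - pi**2/32 - sqrt(3)*pi**3/288 + 3*sqrt(3)*pi/16

Integrate by parts 3 times (u = y^3, dv = -3*cos(2*y) dy).
An antiderivative is F(y) = -3*y**3*sin(2*y)/2 - 9*y**2*cos(2*y)/4 + 9*y*sin(2*y)/4 + 9*cos(2*y)/8.
Then F(pi/6) - F(0) = (-pi**2/32 - sqrt(3)*pi**3/288 + 9/16 + 3*sqrt(3)*pi/16) - (9/8) = -9/16 - pi**2/32 - sqrt(3)*pi**3/288 + 3*sqrt(3)*pi/16.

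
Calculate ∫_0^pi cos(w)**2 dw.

Use the identity cos^2(w) = (1 + cos(2*w))/2.
An antiderivative is F(w) = w/2 + sin(2*w)/4.
Then F(pi) - F(0) = (pi/2) - (0) = pi/2.

pi/2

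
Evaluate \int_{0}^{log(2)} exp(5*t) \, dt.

31/5

Let u = exp(t), so du = exp(t) dt. When t = 0, u = 1; when t = log(2), u = 2.
The integral becomes ∫ u**4 du from 1 to 2, with antiderivative u**5/5.
Back in t: F(t) = exp(5*t)/5.
Then F(log(2)) - F(0) = (32/5) - (1/5) = 31/5.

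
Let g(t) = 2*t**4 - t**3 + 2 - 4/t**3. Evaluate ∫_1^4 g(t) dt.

By the power rule, an antiderivative is F(t) = 2*t**5/5 - t**4/4 + 2*t + 2/t**2.
Then F(4) - F(1) = (14149/40) - (83/20) = 13983/40.

13983/40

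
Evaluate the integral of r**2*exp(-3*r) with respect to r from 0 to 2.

2/27 - 50*exp(-6)/27

Integrate by parts twice (u = r^2, dv = exp(-3*r) dr).
An antiderivative is F(r) = (-9*r**2 - 6*r - 2)*exp(-3*r)/27.
Then F(2) - F(0) = (-50*exp(-6)/27) - (-2/27) = 2/27 - 50*exp(-6)/27.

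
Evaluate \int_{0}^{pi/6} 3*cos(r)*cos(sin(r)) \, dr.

Let u = sin(r), so du = cos(r) dr. When r = 0, u = 0; when r = pi/6, u = 1/2.
The integral becomes 3·∫ cos(u) du from 0 to 1/2, with antiderivative 3*sin(u).
Back in r: F(r) = 3*sin(sin(r)).
Then F(pi/6) - F(0) = (3*sin(1/2)) - (0) = 3*sin(1/2).

3*sin(1/2)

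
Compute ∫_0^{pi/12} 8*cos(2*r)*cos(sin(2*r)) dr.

4*sin(1/2)

Let u = sin(2*r), so du = 2*cos(2*r) dr. When r = 0, u = 0; when r = pi/12, u = 1/2.
The integral becomes 4·∫ cos(u) du from 0 to 1/2, with antiderivative 4*sin(u).
Back in r: F(r) = 4*sin(sin(2*r)).
Then F(pi/12) - F(0) = (4*sin(1/2)) - (0) = 4*sin(1/2).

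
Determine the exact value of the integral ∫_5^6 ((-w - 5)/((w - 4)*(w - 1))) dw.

Factor the denominator: w**2 - 5*w + 4 = (w - 1)(w - 4).
Partial fractions: (-w - 5)/((w - 4)*(w - 1)) = 2/(w - 1) - 3/(w - 4).
An antiderivative is F(w) = -3*log(w - 4) + 2*log(w - 1).
Then F(6) - F(5) = (log(25/8)) - (log(16)) = -7*log(2) + 2*log(5).

-7*log(2) + 2*log(5)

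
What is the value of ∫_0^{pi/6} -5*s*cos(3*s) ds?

5/9 - 5*pi/18

Integrate by parts once (u = s, dv = -5*cos(3*s) ds).
An antiderivative is F(s) = -5*s*sin(3*s)/3 - 5*cos(3*s)/9.
Then F(pi/6) - F(0) = (-5*pi/18) - (-5/9) = 5/9 - 5*pi/18.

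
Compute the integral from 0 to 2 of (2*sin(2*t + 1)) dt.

Let u = 2*t + 1, so du = 2 dt. When t = 0, u = 1; when t = 2, u = 5.
The integral becomes ∫ sin(u) du from 1 to 5, with antiderivative -cos(u).
Back in t: F(t) = -cos(2*t + 1).
Then F(2) - F(0) = (-cos(5)) - (-cos(1)) = -cos(5) + cos(1).

-cos(5) + cos(1)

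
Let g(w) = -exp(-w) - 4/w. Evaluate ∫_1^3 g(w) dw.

An antiderivative is F(w) = -4*log(w) + exp(-w).
Then F(3) - F(1) = (-4*log(3) + exp(-3)) - (exp(-1)) = -4*log(3) - exp(-1) + exp(-3).

-4*log(3) - exp(-1) + exp(-3)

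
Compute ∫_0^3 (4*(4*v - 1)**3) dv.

3660

Let u = 4*v - 1, so du = 4 dv. When v = 0, u = -1; when v = 3, u = 11.
The integral becomes ∫ u**3 du from -1 to 11, with antiderivative u**4/4.
Back in v: F(v) = (4*v - 1)**4/4.
Then F(3) - F(0) = (14641/4) - (1/4) = 3660.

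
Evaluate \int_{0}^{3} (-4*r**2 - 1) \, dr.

By the power rule, an antiderivative is F(r) = -4*r**3/3 - r.
Then F(3) - F(0) = (-39) - (0) = -39.

-39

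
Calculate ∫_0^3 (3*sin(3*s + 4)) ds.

-cos(13) + cos(4)

Let u = 3*s + 4, so du = 3 ds. When s = 0, u = 4; when s = 3, u = 13.
The integral becomes ∫ sin(u) du from 4 to 13, with antiderivative -cos(u).
Back in s: F(s) = -cos(3*s + 4).
Then F(3) - F(0) = (-cos(13)) - (-cos(4)) = -cos(13) + cos(4).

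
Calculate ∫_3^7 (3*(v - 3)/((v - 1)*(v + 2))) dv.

-5*log(5) + 8*log(3)

Factor the denominator: v**2 + v - 2 = (v + 2)(v - 1).
Partial fractions: 3*(v - 3)/((v - 1)*(v + 2)) = 5/(v + 2) - 2/(v - 1).
An antiderivative is F(v) = -2*log(v - 1) + 5*log(v + 2).
Then F(7) - F(3) = (-2*log(2) + 8*log(3)) - (-2*log(2) + 5*log(5)) = -5*log(5) + 8*log(3).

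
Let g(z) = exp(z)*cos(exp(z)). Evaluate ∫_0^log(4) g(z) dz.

-sin(1) + sin(4)

Let u = exp(z), so du = exp(z) dz. When z = 0, u = 1; when z = log(4), u = 4.
The integral becomes ∫ cos(u) du from 1 to 4, with antiderivative sin(u).
Back in z: F(z) = sin(exp(z)).
Then F(log(4)) - F(0) = (sin(4)) - (sin(1)) = -sin(1) + sin(4).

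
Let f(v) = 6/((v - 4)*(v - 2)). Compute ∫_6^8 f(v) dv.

Factor the denominator: v**2 - 6*v + 8 = (v - 2)(v - 4).
Partial fractions: 6/((v - 4)*(v - 2)) = -3/(v - 2) + 3/(v - 4).
An antiderivative is F(v) = 3*log(v - 4) - 3*log(v - 2).
Then F(8) - F(6) = (log(8/27)) - (-log(8)) = log(64/27).

log(64/27)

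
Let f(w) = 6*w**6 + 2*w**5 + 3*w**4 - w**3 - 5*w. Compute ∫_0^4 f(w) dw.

By the power rule, an antiderivative is F(w) = 6*w**7/7 + w**6/3 + 3*w**5/5 - w**4/4 - 5*w**2/2.
Then F(4) - F(0) = (1671512/105) - (0) = 1671512/105.

1671512/105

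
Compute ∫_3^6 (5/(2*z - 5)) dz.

5*log(7)/2

An antiderivative is F(z) = 5*log(2*z - 5)/2.
Then F(6) - F(3) = (5*log(7)/2) - (0) = 5*log(7)/2.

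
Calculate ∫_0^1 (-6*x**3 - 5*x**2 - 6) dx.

By the power rule, an antiderivative is F(x) = -3*x**4/2 - 5*x**3/3 - 6*x.
Then F(1) - F(0) = (-55/6) - (0) = -55/6.

-55/6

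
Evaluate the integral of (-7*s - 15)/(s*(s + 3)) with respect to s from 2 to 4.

Factor the denominator: s**2 + 3*s = (s + 3)s.
Partial fractions: (-7*s - 15)/(s*(s + 3)) = -2/(s + 3) - 5/s.
An antiderivative is F(s) = -5*log(s) - 2*log(s + 3).
Then F(4) - F(2) = (-10*log(2) - 2*log(7)) - (-5*log(2) - 2*log(5)) = -2*log(7) - 5*log(2) + 2*log(5).

-2*log(7) - 5*log(2) + 2*log(5)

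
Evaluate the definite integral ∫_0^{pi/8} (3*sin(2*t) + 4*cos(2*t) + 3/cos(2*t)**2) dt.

sqrt(2)/4 + 3

An antiderivative is F(t) = 2*sin(2*t) - 3*cos(2*t)/2 + 3*tan(2*t)/2.
Then F(pi/8) - F(0) = (sqrt(2)/4 + 3/2) - (-3/2) = sqrt(2)/4 + 3.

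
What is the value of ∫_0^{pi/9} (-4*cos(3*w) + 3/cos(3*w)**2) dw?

An antiderivative is F(w) = -4*sin(3*w)/3 + tan(3*w).
Then F(pi/9) - F(0) = (sqrt(3)/3) - (0) = sqrt(3)/3.

sqrt(3)/3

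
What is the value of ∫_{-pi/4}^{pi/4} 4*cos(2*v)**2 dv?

Use the identity cos^2(2*v) = (1 + cos(4*v))/2.
An antiderivative is F(v) = 2*v + sin(4*v)/2.
Then F(pi/4) - F(-pi/4) = (pi/2) - (-pi/2) = pi.

pi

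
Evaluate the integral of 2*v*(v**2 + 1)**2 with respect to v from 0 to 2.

Let u = v**2 + 1, so du = 2*v dv. When v = 0, u = 1; when v = 2, u = 5.
The integral becomes ∫ u**2 du from 1 to 5, with antiderivative u**3/3.
Back in v: F(v) = (v**2 + 1)**3/3.
Then F(2) - F(0) = (125/3) - (1/3) = 124/3.

124/3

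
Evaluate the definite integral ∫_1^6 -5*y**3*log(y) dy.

-1620*log(3) - 1620*log(2) + 6475/16

Integrate by parts once (u = ln y, dv = -5*y**3 dy).
An antiderivative is F(y) = -5*y**4*(4*log(y) - 1)/16.
Then F(6) - F(1) = (-1620*log(3) - 1620*log(2) + 405) - (5/16) = -1620*log(3) - 1620*log(2) + 6475/16.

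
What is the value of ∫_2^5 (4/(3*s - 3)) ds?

An antiderivative is F(s) = 4*log(3*s - 3)/3.
Then F(5) - F(2) = (4*log(12)/3) - (4*log(3)/3) = 8*log(2)/3.

8*log(2)/3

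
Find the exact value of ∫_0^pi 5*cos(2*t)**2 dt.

5*pi/2

Use the identity cos^2(2*t) = (1 + cos(4*t))/2.
An antiderivative is F(t) = 5*t/2 + 5*sin(4*t)/8.
Then F(pi) - F(0) = (5*pi/2) - (0) = 5*pi/2.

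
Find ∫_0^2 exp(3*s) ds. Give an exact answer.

-1/3 + exp(6)/3

An antiderivative is F(s) = exp(3*s)/3.
Then F(2) - F(0) = (exp(6)/3) - (1/3) = -1/3 + exp(6)/3.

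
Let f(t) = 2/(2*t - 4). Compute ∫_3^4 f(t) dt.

log(2)

An antiderivative is F(t) = log(2*t - 4).
Then F(4) - F(3) = (log(4)) - (log(2)) = log(2).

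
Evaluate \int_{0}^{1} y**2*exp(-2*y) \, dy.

Integrate by parts twice (u = y^2, dv = exp(-2*y) dy).
An antiderivative is F(y) = (-2*y**2 - 2*y - 1)*exp(-2*y)/4.
Then F(1) - F(0) = (-5*exp(-2)/4) - (-1/4) = (-5 + exp(2))*exp(-2)/4.

(-5 + exp(2))*exp(-2)/4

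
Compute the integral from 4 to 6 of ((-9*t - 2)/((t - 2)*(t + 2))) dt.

-13*log(2) + 4*log(3)

Factor the denominator: t**2 - 4 = (t + 2)(t - 2).
Partial fractions: (-9*t - 2)/((t - 2)*(t + 2)) = -4/(t + 2) - 5/(t - 2).
An antiderivative is F(t) = -5*log(t - 2) - 4*log(t + 2).
Then F(6) - F(4) = (-22*log(2)) - (-9*log(2) - 4*log(3)) = -13*log(2) + 4*log(3).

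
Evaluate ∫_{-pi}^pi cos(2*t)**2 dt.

pi

Use the identity cos^2(2*t) = (1 + cos(4*t))/2.
An antiderivative is F(t) = t/2 + sin(4*t)/8.
Then F(pi) - F(-pi) = (pi/2) - (-pi/2) = pi.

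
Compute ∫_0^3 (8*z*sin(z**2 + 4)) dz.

-4*cos(13) + 4*cos(4)

Let u = z**2 + 4, so du = 2*z dz. When z = 0, u = 4; when z = 3, u = 13.
The integral becomes 4·∫ sin(u) du from 4 to 13, with antiderivative -4*cos(u).
Back in z: F(z) = -4*cos(z**2 + 4).
Then F(3) - F(0) = (-4*cos(13)) - (-4*cos(4)) = -4*cos(13) + 4*cos(4).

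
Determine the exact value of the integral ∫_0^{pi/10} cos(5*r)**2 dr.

Use the identity cos^2(5*r) = (1 + cos(10*r))/2.
An antiderivative is F(r) = r/2 + sin(10*r)/20.
Then F(pi/10) - F(0) = (pi/20) - (0) = pi/20.

pi/20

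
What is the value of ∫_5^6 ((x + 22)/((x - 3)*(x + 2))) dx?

Factor the denominator: x**2 - x - 6 = (x + 2)(x - 3).
Partial fractions: (x + 22)/((x - 3)*(x + 2)) = -4/(x + 2) + 5/(x - 3).
An antiderivative is F(x) = 5*log(x - 3) - 4*log(x + 2).
Then F(6) - F(5) = (-12*log(2) + 5*log(3)) - (-4*log(7) + 5*log(2)) = -17*log(2) + 5*log(3) + 4*log(7).

-17*log(2) + 5*log(3) + 4*log(7)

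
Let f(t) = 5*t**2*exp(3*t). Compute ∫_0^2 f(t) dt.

Integrate by parts twice (u = t^2, dv = 5*exp(3*t) dt).
An antiderivative is F(t) = (45*t**2 - 30*t + 10)*exp(3*t)/27.
Then F(2) - F(0) = (130*exp(6)/27) - (10/27) = -10/27 + 130*exp(6)/27.

-10/27 + 130*exp(6)/27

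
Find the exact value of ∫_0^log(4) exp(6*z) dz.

1365/2

Let u = exp(z), so du = exp(z) dz. When z = 0, u = 1; when z = log(4), u = 4.
The integral becomes ∫ u**5 du from 1 to 4, with antiderivative u**6/6.
Back in z: F(z) = exp(6*z)/6.
Then F(log(4)) - F(0) = (2048/3) - (1/6) = 1365/2.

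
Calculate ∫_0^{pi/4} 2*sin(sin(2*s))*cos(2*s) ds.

1 - cos(1)

Let u = sin(2*s), so du = 2*cos(2*s) ds. When s = 0, u = 0; when s = pi/4, u = 1.
The integral becomes ∫ sin(u) du from 0 to 1, with antiderivative -cos(u).
Back in s: F(s) = -cos(sin(2*s)).
Then F(pi/4) - F(0) = (-cos(1)) - (-1) = 1 - cos(1).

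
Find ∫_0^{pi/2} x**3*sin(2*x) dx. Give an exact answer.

Integrate by parts 3 times (u = x^3, dv = sin(2*x) dx).
An antiderivative is F(x) = -x**3*cos(2*x)/2 + 3*x**2*sin(2*x)/4 + 3*x*cos(2*x)/4 - 3*sin(2*x)/8.
Then F(pi/2) - F(0) = (pi*(-6 + pi**2)/16) - (0) = pi*(-6 + pi**2)/16.

pi*(-6 + pi**2)/16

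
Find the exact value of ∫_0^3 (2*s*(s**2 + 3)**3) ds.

Let u = s**2 + 3, so du = 2*s ds. When s = 0, u = 3; when s = 3, u = 12.
The integral becomes ∫ u**3 du from 3 to 12, with antiderivative u**4/4.
Back in s: F(s) = (s**2 + 3)**4/4.
Then F(3) - F(0) = (5184) - (81/4) = 20655/4.

20655/4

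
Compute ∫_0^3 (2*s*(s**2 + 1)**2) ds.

Let u = s**2 + 1, so du = 2*s ds. When s = 0, u = 1; when s = 3, u = 10.
The integral becomes ∫ u**2 du from 1 to 10, with antiderivative u**3/3.
Back in s: F(s) = (s**2 + 1)**3/3.
Then F(3) - F(0) = (1000/3) - (1/3) = 333.

333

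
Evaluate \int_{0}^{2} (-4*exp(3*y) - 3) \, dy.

An antiderivative is F(y) = -4*exp(3*y)/3 - 3*y.
Then F(2) - F(0) = (-4*exp(6)/3 - 6) - (-4/3) = -4*exp(6)/3 - 14/3.

-4*exp(6)/3 - 14/3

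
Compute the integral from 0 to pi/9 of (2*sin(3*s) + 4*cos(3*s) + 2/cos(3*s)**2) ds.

An antiderivative is F(s) = 4*sin(3*s)/3 - 2*cos(3*s)/3 + 2*tan(3*s)/3.
Then F(pi/9) - F(0) = (-1/3 + 4*sqrt(3)/3) - (-2/3) = 1/3 + 4*sqrt(3)/3.

1/3 + 4*sqrt(3)/3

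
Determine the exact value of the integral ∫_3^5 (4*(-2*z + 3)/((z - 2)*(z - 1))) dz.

-4*log(3) - 4*log(2)

Factor the denominator: z**2 - 3*z + 2 = (z - 1)(z - 2).
Partial fractions: 4*(-2*z + 3)/((z - 2)*(z - 1)) = -4/(z - 1) - 4/(z - 2).
An antiderivative is F(z) = -4*log(z - 2) - 4*log(z - 1).
Then F(5) - F(3) = (-8*log(2) - 4*log(3)) - (-log(16)) = -4*log(3) - 4*log(2).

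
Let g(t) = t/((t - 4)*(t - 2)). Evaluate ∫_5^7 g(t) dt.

Factor the denominator: t**2 - 6*t + 8 = (t - 2)(t - 4).
Partial fractions: t/((t - 4)*(t - 2)) = -1/(t - 2) + 2/(t - 4).
An antiderivative is F(t) = 2*log(t - 4) - log(t - 2).
Then F(7) - F(5) = (log(9/5)) - (-log(3)) = log(27/5).

log(27/5)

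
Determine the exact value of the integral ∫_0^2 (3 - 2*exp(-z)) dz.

2*exp(-2) + 4

An antiderivative is F(z) = 3*z + 2*exp(-z).
Then F(2) - F(0) = (2*exp(-2) + 6) - (2) = 2*exp(-2) + 4.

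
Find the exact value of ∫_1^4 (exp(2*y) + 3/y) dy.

An antiderivative is F(y) = exp(2*y)/2 + 3*log(y).
Then F(4) - F(1) = (log(64) + exp(8)/2) - (exp(2)/2) = -exp(2)/2 + log(64) + exp(8)/2.

-exp(2)/2 + log(64) + exp(8)/2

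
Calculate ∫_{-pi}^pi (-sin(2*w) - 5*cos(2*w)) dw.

0

An antiderivative is F(w) = -5*sin(2*w)/2 + cos(2*w)/2.
Then F(pi) - F(-pi) = (1/2) - (1/2) = 0.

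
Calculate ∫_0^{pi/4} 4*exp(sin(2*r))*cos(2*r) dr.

Let u = sin(2*r), so du = 2*cos(2*r) dr. When r = 0, u = 0; when r = pi/4, u = 1.
The integral becomes 2·∫ exp(u) du from 0 to 1, with antiderivative 2*exp(u).
Back in r: F(r) = 2*exp(sin(2*r)).
Then F(pi/4) - F(0) = (2*E) - (2) = -2 + 2*E.

-2 + 2*E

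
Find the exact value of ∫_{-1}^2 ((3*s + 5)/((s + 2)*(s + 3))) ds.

Factor the denominator: s**2 + 5*s + 6 = (s + 3)(s + 2).
Partial fractions: (3*s + 5)/((s + 2)*(s + 3)) = 4/(s + 3) - 1/(s + 2).
An antiderivative is F(s) = -log(s + 2) + 4*log(s + 3).
Then F(2) - F(-1) = (-2*log(2) + 4*log(5)) - (log(16)) = -6*log(2) + 4*log(5).

-6*log(2) + 4*log(5)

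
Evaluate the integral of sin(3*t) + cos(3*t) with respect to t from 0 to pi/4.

1/3 + sqrt(2)/3

An antiderivative is F(t) = sin(3*t)/3 - cos(3*t)/3.
Then F(pi/4) - F(0) = (sqrt(2)/3) - (-1/3) = 1/3 + sqrt(2)/3.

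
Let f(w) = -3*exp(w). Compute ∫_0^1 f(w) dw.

3 - 3*E

An antiderivative is F(w) = -3*exp(w).
Then F(1) - F(0) = (-3*E) - (-3) = 3 - 3*E.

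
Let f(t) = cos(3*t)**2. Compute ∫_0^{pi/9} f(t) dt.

Use the identity cos^2(3*t) = (1 + cos(6*t))/2.
An antiderivative is F(t) = t/2 + sin(6*t)/12.
Then F(pi/9) - F(0) = (sqrt(3)/24 + pi/18) - (0) = sqrt(3)/24 + pi/18.

sqrt(3)/24 + pi/18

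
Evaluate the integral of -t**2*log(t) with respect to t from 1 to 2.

7/9 - 8*log(2)/3

Integrate by parts once (u = ln t, dv = -t**2 dt).
An antiderivative is F(t) = -t**3*(3*log(t) - 1)/9.
Then F(2) - F(1) = (8/9 - 8*log(2)/3) - (1/9) = 7/9 - 8*log(2)/3.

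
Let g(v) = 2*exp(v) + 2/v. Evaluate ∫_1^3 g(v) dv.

An antiderivative is F(v) = 2*exp(v) + 2*log(v).
Then F(3) - F(1) = (2*log(3) + 2*exp(3)) - (2*exp(1)) = -2*exp(1) + 2*log(3) + 2*exp(3).

-2*exp(1) + 2*log(3) + 2*exp(3)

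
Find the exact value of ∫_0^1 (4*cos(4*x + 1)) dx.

Let u = 4*x + 1, so du = 4 dx. When x = 0, u = 1; when x = 1, u = 5.
The integral becomes ∫ cos(u) du from 1 to 5, with antiderivative sin(u).
Back in x: F(x) = sin(4*x + 1).
Then F(1) - F(0) = (sin(5)) - (sin(1)) = sin(5) - sin(1).

sin(5) - sin(1)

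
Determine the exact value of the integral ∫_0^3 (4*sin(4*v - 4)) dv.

Let u = 4*v - 4, so du = 4 dv. When v = 0, u = -4; when v = 3, u = 8.
The integral becomes ∫ sin(u) du from -4 to 8, with antiderivative -cos(u).
Back in v: F(v) = -cos(4*v - 4).
Then F(3) - F(0) = (-cos(8)) - (-cos(4)) = cos(4) - cos(8).

cos(4) - cos(8)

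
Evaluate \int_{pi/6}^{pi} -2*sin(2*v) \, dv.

1/2

An antiderivative is F(v) = cos(2*v).
Then F(pi) - F(pi/6) = (1) - (1/2) = 1/2.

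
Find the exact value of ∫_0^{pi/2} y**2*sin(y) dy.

-2 + pi

Integrate by parts twice (u = y^2, dv = sin(y) dy).
An antiderivative is F(y) = -y**2*cos(y) + 2*y*sin(y) + 2*cos(y).
Then F(pi/2) - F(0) = (pi) - (2) = -2 + pi.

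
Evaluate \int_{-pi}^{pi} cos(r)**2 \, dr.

pi

Use the identity cos^2(r) = (1 + cos(2*r))/2.
An antiderivative is F(r) = r/2 + sin(2*r)/4.
Then F(pi) - F(-pi) = (pi/2) - (-pi/2) = pi.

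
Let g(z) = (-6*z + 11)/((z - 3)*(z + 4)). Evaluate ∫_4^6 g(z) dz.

-5*log(5) - log(3) + 10*log(2)

Factor the denominator: z**2 + z - 12 = (z + 4)(z - 3).
Partial fractions: (-6*z + 11)/((z - 3)*(z + 4)) = -5/(z + 4) - 1/(z - 3).
An antiderivative is F(z) = -log(z - 3) - 5*log(z + 4).
Then F(6) - F(4) = (-5*log(5) - 5*log(2) - log(3)) - (-15*log(2)) = -5*log(5) - log(3) + 10*log(2).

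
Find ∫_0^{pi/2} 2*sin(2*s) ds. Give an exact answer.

2

An antiderivative is F(s) = -cos(2*s).
Then F(pi/2) - F(0) = (1) - (-1) = 2.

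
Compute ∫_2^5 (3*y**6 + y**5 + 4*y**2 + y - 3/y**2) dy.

By the power rule, an antiderivative is F(y) = 3*y**7/7 + y**6/6 + 4*y**3/3 + y**2/2 + 3/y.
Then F(5) - F(2) = (3807938/105) - (3347/42) = 2533047/70.

2533047/70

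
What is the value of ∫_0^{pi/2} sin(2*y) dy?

An antiderivative is F(y) = -cos(2*y)/2.
Then F(pi/2) - F(0) = (1/2) - (-1/2) = 1.

1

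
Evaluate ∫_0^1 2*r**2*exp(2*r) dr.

-1/2 + exp(2)/2

Integrate by parts twice (u = r^2, dv = 2*exp(2*r) dr).
An antiderivative is F(r) = (2*r**2 - 2*r + 1)*exp(2*r)/2.
Then F(1) - F(0) = (exp(2)/2) - (1/2) = -1/2 + exp(2)/2.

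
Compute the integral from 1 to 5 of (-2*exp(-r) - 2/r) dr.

-2*log(5) - 2*exp(-1) + 2*exp(-5)

An antiderivative is F(r) = -2*log(r) + 2*exp(-r).
Then F(5) - F(1) = (-2*log(5) + 2*exp(-5)) - (2*exp(-1)) = -2*log(5) - 2*exp(-1) + 2*exp(-5).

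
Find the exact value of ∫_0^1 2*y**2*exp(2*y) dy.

Integrate by parts twice (u = y^2, dv = 2*exp(2*y) dy).
An antiderivative is F(y) = (2*y**2 - 2*y + 1)*exp(2*y)/2.
Then F(1) - F(0) = (exp(2)/2) - (1/2) = -1/2 + exp(2)/2.

-1/2 + exp(2)/2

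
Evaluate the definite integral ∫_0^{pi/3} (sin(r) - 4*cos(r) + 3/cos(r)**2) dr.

1/2 + sqrt(3)

An antiderivative is F(r) = -4*sin(r) - cos(r) + 3*tan(r).
Then F(pi/3) - F(0) = (-1/2 + sqrt(3)) - (-1) = 1/2 + sqrt(3).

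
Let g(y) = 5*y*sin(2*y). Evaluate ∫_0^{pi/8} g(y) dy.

5*sqrt(2)*(4 - pi)/32

Integrate by parts once (u = y, dv = 5*sin(2*y) dy).
An antiderivative is F(y) = -5*y*cos(2*y)/2 + 5*sin(2*y)/4.
Then F(pi/8) - F(0) = (5*sqrt(2)*(4 - pi)/32) - (0) = 5*sqrt(2)*(4 - pi)/32.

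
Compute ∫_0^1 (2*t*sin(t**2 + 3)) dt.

Let u = t**2 + 3, so du = 2*t dt. When t = 0, u = 3; when t = 1, u = 4.
The integral becomes ∫ sin(u) du from 3 to 4, with antiderivative -cos(u).
Back in t: F(t) = -cos(t**2 + 3).
Then F(1) - F(0) = (-cos(4)) - (-cos(3)) = cos(3) - cos(4).

cos(3) - cos(4)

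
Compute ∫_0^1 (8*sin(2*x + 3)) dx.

4*cos(3) - 4*cos(5)

Let u = 2*x + 3, so du = 2 dx. When x = 0, u = 3; when x = 1, u = 5.
The integral becomes 4·∫ sin(u) du from 3 to 5, with antiderivative -4*cos(u).
Back in x: F(x) = -4*cos(2*x + 3).
Then F(1) - F(0) = (-4*cos(5)) - (-4*cos(3)) = 4*cos(3) - 4*cos(5).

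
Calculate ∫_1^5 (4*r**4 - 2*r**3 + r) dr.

10996/5

By the power rule, an antiderivative is F(r) = 4*r**5/5 - r**4/2 + r**2/2.
Then F(5) - F(1) = (2200) - (4/5) = 10996/5.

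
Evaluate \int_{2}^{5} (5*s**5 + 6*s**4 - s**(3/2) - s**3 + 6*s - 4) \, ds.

-10*sqrt(5) + 8*sqrt(2)/5 + 331557/20

By the power rule, an antiderivative is F(s) = 5*s**6/6 - 2*s**(5/2)/5 + 6*s**5/5 - s**4/4 + 3*s**2 - 4*s.
Then F(5) - F(2) = (200035/12 - 10*sqrt(5)) - (1376/15 - 8*sqrt(2)/5) = -10*sqrt(5) + 8*sqrt(2)/5 + 331557/20.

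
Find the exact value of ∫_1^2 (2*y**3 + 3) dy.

21/2

By the power rule, an antiderivative is F(y) = y**4/2 + 3*y.
Then F(2) - F(1) = (14) - (7/2) = 21/2.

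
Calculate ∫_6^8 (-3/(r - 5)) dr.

An antiderivative is F(r) = -3*log(r - 5).
Then F(8) - F(6) = (-log(27)) - (0) = -log(27).

-log(27)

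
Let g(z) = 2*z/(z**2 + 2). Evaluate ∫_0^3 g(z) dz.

log(11/2)

Let u = z**2 + 2, so du = 2*z dz. When z = 0, u = 2; when z = 3, u = 11.
The integral becomes ∫ 1/u du from 2 to 11, with antiderivative log(u).
Back in z: F(z) = log(z**2 + 2).
Then F(3) - F(0) = (log(11)) - (log(2)) = log(11/2).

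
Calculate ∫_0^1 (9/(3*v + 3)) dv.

Let u = 3*v + 3, so du = 3 dv. When v = 0, u = 3; when v = 1, u = 6.
The integral becomes 3·∫ 1/u du from 3 to 6, with antiderivative 3*log(u).
Back in v: F(v) = 3*log(3*v + 3).
Then F(1) - F(0) = (3*log(2) + 3*log(3)) - (log(27)) = log(8).

log(8)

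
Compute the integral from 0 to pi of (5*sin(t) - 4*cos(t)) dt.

An antiderivative is F(t) = -4*sin(t) - 5*cos(t).
Then F(pi) - F(0) = (5) - (-5) = 10.

10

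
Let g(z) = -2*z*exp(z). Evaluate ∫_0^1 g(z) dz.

Integrate by parts once (u = z, dv = -2*exp(z) dz).
An antiderivative is F(z) = (-2*z + 2)*exp(z).
Then F(1) - F(0) = (0) - (2) = -2.

-2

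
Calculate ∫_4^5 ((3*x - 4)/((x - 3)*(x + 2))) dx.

log(49/18)

Factor the denominator: x**2 - x - 6 = (x + 2)(x - 3).
Partial fractions: (3*x - 4)/((x - 3)*(x + 2)) = 2/(x + 2) + 1/(x - 3).
An antiderivative is F(x) = log(x - 3) + 2*log(x + 2).
Then F(5) - F(4) = (log(98)) - (log(36)) = log(49/18).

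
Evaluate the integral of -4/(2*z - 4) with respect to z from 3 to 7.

An antiderivative is F(z) = -2*log(2*z - 4).
Then F(7) - F(3) = (-log(100)) - (-log(4)) = -log(25).

-log(25)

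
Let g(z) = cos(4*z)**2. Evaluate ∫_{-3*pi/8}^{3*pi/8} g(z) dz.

Use the identity cos^2(4*z) = (1 + cos(8*z))/2.
An antiderivative is F(z) = z/2 + sin(8*z)/16.
Then F(3*pi/8) - F(-3*pi/8) = (3*pi/16) - (-3*pi/16) = 3*pi/8.

3*pi/8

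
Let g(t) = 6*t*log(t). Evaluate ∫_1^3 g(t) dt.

-12 + 27*log(3)

Integrate by parts once (u = ln t, dv = 6*t dt).
An antiderivative is F(t) = 3*t**2*(2*log(t) - 1)/2.
Then F(3) - F(1) = (-27/2 + 27*log(3)) - (-3/2) = -12 + 27*log(3).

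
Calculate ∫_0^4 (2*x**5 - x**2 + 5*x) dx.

1384

By the power rule, an antiderivative is F(x) = x**6/3 - x**3/3 + 5*x**2/2.
Then F(4) - F(0) = (1384) - (0) = 1384.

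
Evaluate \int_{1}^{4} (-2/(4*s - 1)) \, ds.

An antiderivative is F(s) = -log(4*s - 1)/2.
Then F(4) - F(1) = (-log(15)/2) - (-log(3)/2) = -log(15)/2 + log(3)/2.

-log(15)/2 + log(3)/2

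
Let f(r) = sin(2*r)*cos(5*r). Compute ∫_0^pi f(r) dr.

-4/21

Use the identity sin(2*r)cos(5*r) = [sin(7*r) + sin(-3*r)]/2.
An antiderivative is F(r) = cos(3*r)/6 - cos(7*r)/14.
Then F(pi) - F(0) = (-2/21) - (2/21) = -4/21.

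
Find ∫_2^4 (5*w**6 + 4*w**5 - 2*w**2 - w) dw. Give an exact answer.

299378/21

By the power rule, an antiderivative is F(w) = 5*w**7/7 + 2*w**6/3 - 2*w**3/3 - w**2/2.
Then F(4) - F(2) = (100680/7) - (2662/21) = 299378/21.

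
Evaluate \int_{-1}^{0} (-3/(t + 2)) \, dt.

An antiderivative is F(t) = -3*log(t + 2).
Then F(0) - F(-1) = (-log(8)) - (0) = -log(8).

-log(8)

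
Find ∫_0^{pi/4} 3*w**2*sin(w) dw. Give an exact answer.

-6 - 3*sqrt(2)*pi**2/32 + 3*sqrt(2)*pi/4 + 3*sqrt(2)

Integrate by parts twice (u = w^2, dv = 3*sin(w) dw).
An antiderivative is F(w) = -3*w**2*cos(w) + 6*w*sin(w) + 6*cos(w).
Then F(pi/4) - F(0) = (3*sqrt(2)*(-pi**2 + 8*pi + 32)/32) - (6) = -6 - 3*sqrt(2)*pi**2/32 + 3*sqrt(2)*pi/4 + 3*sqrt(2).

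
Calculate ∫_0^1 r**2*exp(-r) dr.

2 - 5*exp(-1)

Integrate by parts twice (u = r^2, dv = exp(-r) dr).
An antiderivative is F(r) = (-r**2 - 2*r - 2)*exp(-r).
Then F(1) - F(0) = (-5*exp(-1)) - (-2) = 2 - 5*exp(-1).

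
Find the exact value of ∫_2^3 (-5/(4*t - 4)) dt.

-5*log(2)/4

An antiderivative is F(t) = -5*log(4*t - 4)/4.
Then F(3) - F(2) = (-15*log(2)/4) - (-5*log(2)/2) = -5*log(2)/4.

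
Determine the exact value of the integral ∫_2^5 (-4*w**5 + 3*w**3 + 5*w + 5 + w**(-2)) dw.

-196989/20

By the power rule, an antiderivative is F(w) = -2*w**6/3 + 3*w**4/4 + 5*w**2/2 + 5*w - 1/w.
Then F(5) - F(2) = (-591637/60) - (-67/6) = -196989/20.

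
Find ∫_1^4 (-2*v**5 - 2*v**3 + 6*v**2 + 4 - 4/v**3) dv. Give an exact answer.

By the power rule, an antiderivative is F(v) = -v**6/3 - v**4/2 + 2*v**3 + 4*v + 2/v**2.
Then F(4) - F(1) = (-32381/24) - (43/6) = -10851/8.

-10851/8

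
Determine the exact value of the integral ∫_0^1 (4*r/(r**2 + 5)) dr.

Let u = r**2 + 5, so du = 2*r dr. When r = 0, u = 5; when r = 1, u = 6.
The integral becomes 2·∫ 1/u du from 5 to 6, with antiderivative 2*log(u).
Back in r: F(r) = 2*log(r**2 + 5).
Then F(1) - F(0) = (log(36)) - (log(25)) = log(36/25).

log(36/25)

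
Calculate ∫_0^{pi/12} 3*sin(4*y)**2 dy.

-3*sqrt(3)/32 + pi/8

Use the identity sin^2(4*y) = (1 - cos(8*y))/2.
An antiderivative is F(y) = 3*y/2 - 3*sin(8*y)/16.
Then F(pi/12) - F(0) = (-3*sqrt(3)/32 + pi/8) - (0) = -3*sqrt(3)/32 + pi/8.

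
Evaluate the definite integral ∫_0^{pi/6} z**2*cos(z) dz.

Integrate by parts twice (u = z^2, dv = cos(z) dz).
An antiderivative is F(z) = z**2*sin(z) + 2*z*cos(z) - 2*sin(z).
Then F(pi/6) - F(0) = (-1 + pi**2/72 + sqrt(3)*pi/6) - (0) = -1 + pi**2/72 + sqrt(3)*pi/6.

-1 + pi**2/72 + sqrt(3)*pi/6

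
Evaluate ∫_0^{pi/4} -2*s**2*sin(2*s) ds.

1/2 - pi/4

Integrate by parts twice (u = s^2, dv = -2*sin(2*s) ds).
An antiderivative is F(s) = s**2*cos(2*s) - s*sin(2*s) - cos(2*s)/2.
Then F(pi/4) - F(0) = (-pi/4) - (-1/2) = 1/2 - pi/4.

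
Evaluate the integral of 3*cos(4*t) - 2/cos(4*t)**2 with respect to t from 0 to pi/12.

-sqrt(3)/8

An antiderivative is F(t) = 3*sin(4*t)/4 - tan(4*t)/2.
Then F(pi/12) - F(0) = (-sqrt(3)/8) - (0) = -sqrt(3)/8.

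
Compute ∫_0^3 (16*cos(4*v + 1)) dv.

-4*sin(1) + 4*sin(13)

Let u = 4*v + 1, so du = 4 dv. When v = 0, u = 1; when v = 3, u = 13.
The integral becomes 4·∫ cos(u) du from 1 to 13, with antiderivative 4*sin(u).
Back in v: F(v) = 4*sin(4*v + 1).
Then F(3) - F(0) = (4*sin(13)) - (4*sin(1)) = -4*sin(1) + 4*sin(13).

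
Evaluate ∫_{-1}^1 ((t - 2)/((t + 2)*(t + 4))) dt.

Factor the denominator: t**2 + 6*t + 8 = (t + 4)(t + 2).
Partial fractions: (t - 2)/((t + 2)*(t + 4)) = 3/(t + 4) - 2/(t + 2).
An antiderivative is F(t) = -2*log(t + 2) + 3*log(t + 4).
Then F(1) - F(-1) = (-2*log(3) + 3*log(5)) - (log(27)) = -5*log(3) + 3*log(5).

-5*log(3) + 3*log(5)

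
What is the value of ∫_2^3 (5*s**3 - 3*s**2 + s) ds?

By the power rule, an antiderivative is F(s) = 5*s**4/4 - s**3 + s**2/2.
Then F(3) - F(2) = (315/4) - (14) = 259/4.

259/4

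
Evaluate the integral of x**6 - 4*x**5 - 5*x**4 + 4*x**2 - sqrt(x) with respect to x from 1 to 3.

-2658/7 - 2*sqrt(3)

By the power rule, an antiderivative is F(x) = x**7/7 - 2*x**6/3 - x**5 - 2*x**(3/2)/3 + 4*x**3/3.
Then F(3) - F(1) = (-2664/7 - 2*sqrt(3)) - (-6/7) = -2658/7 - 2*sqrt(3).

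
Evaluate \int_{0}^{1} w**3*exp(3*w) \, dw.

2/27 + 4*exp(3)/27

Integrate by parts 3 times (u = w^3, dv = exp(3*w) dw).
An antiderivative is F(w) = (9*w**3 - 9*w**2 + 6*w - 2)*exp(3*w)/27.
Then F(1) - F(0) = (4*exp(3)/27) - (-2/27) = 2/27 + 4*exp(3)/27.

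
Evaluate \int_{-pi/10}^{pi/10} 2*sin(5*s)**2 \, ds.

Use the identity sin^2(5*s) = (1 - cos(10*s))/2.
An antiderivative is F(s) = s - sin(10*s)/10.
Then F(pi/10) - F(-pi/10) = (pi/10) - (-pi/10) = pi/5.

pi/5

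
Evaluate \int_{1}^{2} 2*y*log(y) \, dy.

-3/2 + log(16)

Integrate by parts once (u = ln y, dv = 2*y dy).
An antiderivative is F(y) = y**2*(2*log(y) - 1)/2.
Then F(2) - F(1) = (-2 + log(16)) - (-1/2) = -3/2 + log(16).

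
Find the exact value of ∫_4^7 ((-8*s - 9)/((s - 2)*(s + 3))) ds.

Factor the denominator: s**2 + s - 6 = (s + 3)(s - 2).
Partial fractions: (-8*s - 9)/((s - 2)*(s + 3)) = -3/(s + 3) - 5/(s - 2).
An antiderivative is F(s) = -5*log(s - 2) - 3*log(s + 3).
Then F(7) - F(4) = (-8*log(5) - 3*log(2)) - (-3*log(7) - 5*log(2)) = -8*log(5) + 2*log(2) + 3*log(7).

-8*log(5) + 2*log(2) + 3*log(7)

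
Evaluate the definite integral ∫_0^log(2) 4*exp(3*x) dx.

28/3

Let u = exp(x), so du = exp(x) dx. When x = 0, u = 1; when x = log(2), u = 2.
The integral becomes 4·∫ u**2 du from 1 to 2, with antiderivative 4*u**3/3.
Back in x: F(x) = 4*exp(3*x)/3.
Then F(log(2)) - F(0) = (32/3) - (4/3) = 28/3.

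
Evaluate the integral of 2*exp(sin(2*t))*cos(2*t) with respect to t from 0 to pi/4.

-1 + E

Let u = sin(2*t), so du = 2*cos(2*t) dt. When t = 0, u = 0; when t = pi/4, u = 1.
The integral becomes ∫ exp(u) du from 0 to 1, with antiderivative exp(u).
Back in t: F(t) = exp(sin(2*t)).
Then F(pi/4) - F(0) = (E) - (1) = -1 + E.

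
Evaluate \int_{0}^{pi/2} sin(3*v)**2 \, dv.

pi/4

Use the identity sin^2(3*v) = (1 - cos(6*v))/2.
An antiderivative is F(v) = v/2 - sin(6*v)/12.
Then F(pi/2) - F(0) = (pi/4) - (0) = pi/4.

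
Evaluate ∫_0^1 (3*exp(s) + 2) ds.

An antiderivative is F(s) = 2*s + 3*exp(s).
Then F(1) - F(0) = (2 + 3*E) - (3) = -1 + 3*E.

-1 + 3*E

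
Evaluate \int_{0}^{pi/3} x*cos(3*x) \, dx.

Integrate by parts once (u = x, dv = cos(3*x) dx).
An antiderivative is F(x) = x*sin(3*x)/3 + cos(3*x)/9.
Then F(pi/3) - F(0) = (-1/9) - (1/9) = -2/9.

-2/9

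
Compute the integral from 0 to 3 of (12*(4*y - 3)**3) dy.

4860

Let u = 4*y - 3, so du = 4 dy. When y = 0, u = -3; when y = 3, u = 9.
The integral becomes 3·∫ u**3 du from -3 to 9, with antiderivative 3*u**4/4.
Back in y: F(y) = 3*(4*y - 3)**4/4.
Then F(3) - F(0) = (19683/4) - (243/4) = 4860.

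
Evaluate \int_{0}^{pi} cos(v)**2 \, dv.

Use the identity cos^2(v) = (1 + cos(2*v))/2.
An antiderivative is F(v) = v/2 + sin(2*v)/4.
Then F(pi) - F(0) = (pi/2) - (0) = pi/2.

pi/2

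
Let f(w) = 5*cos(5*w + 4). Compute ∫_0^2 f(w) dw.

Let u = 5*w + 4, so du = 5 dw. When w = 0, u = 4; when w = 2, u = 14.
The integral becomes ∫ cos(u) du from 4 to 14, with antiderivative sin(u).
Back in w: F(w) = sin(5*w + 4).
Then F(2) - F(0) = (sin(14)) - (sin(4)) = -sin(4) + sin(14).

-sin(4) + sin(14)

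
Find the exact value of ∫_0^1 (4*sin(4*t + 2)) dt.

Let u = 4*t + 2, so du = 4 dt. When t = 0, u = 2; when t = 1, u = 6.
The integral becomes ∫ sin(u) du from 2 to 6, with antiderivative -cos(u).
Back in t: F(t) = -cos(4*t + 2).
Then F(1) - F(0) = (-cos(6)) - (-cos(2)) = -cos(6) + cos(2).

-cos(6) + cos(2)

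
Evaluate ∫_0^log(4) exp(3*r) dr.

Let u = exp(r), so du = exp(r) dr. When r = 0, u = 1; when r = log(4), u = 4.
The integral becomes ∫ u**2 du from 1 to 4, with antiderivative u**3/3.
Back in r: F(r) = exp(3*r)/3.
Then F(log(4)) - F(0) = (64/3) - (1/3) = 21.

21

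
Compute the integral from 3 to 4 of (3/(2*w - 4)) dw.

An antiderivative is F(w) = 3*log(2*w - 4)/2.
Then F(4) - F(3) = (log(8)) - (3*log(2)/2) = 3*log(2)/2.

3*log(2)/2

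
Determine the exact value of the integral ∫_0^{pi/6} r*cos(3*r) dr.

-1/9 + pi/18

Integrate by parts once (u = r, dv = cos(3*r) dr).
An antiderivative is F(r) = r*sin(3*r)/3 + cos(3*r)/9.
Then F(pi/6) - F(0) = (pi/18) - (1/9) = -1/9 + pi/18.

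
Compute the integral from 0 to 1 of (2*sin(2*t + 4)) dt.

-cos(6) + cos(4)

Let u = 2*t + 4, so du = 2 dt. When t = 0, u = 4; when t = 1, u = 6.
The integral becomes ∫ sin(u) du from 4 to 6, with antiderivative -cos(u).
Back in t: F(t) = -cos(2*t + 4).
Then F(1) - F(0) = (-cos(6)) - (-cos(4)) = -cos(6) + cos(4).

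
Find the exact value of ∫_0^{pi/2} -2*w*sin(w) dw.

-2

Integrate by parts once (u = w, dv = -2*sin(w) dw).
An antiderivative is F(w) = 2*w*cos(w) - 2*sin(w).
Then F(pi/2) - F(0) = (-2) - (0) = -2.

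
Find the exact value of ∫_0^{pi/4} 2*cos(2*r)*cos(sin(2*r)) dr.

Let u = sin(2*r), so du = 2*cos(2*r) dr. When r = 0, u = 0; when r = pi/4, u = 1.
The integral becomes ∫ cos(u) du from 0 to 1, with antiderivative sin(u).
Back in r: F(r) = sin(sin(2*r)).
Then F(pi/4) - F(0) = (sin(1)) - (0) = sin(1).

sin(1)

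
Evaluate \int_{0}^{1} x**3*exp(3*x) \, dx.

Integrate by parts 3 times (u = x^3, dv = exp(3*x) dx).
An antiderivative is F(x) = (9*x**3 - 9*x**2 + 6*x - 2)*exp(3*x)/27.
Then F(1) - F(0) = (4*exp(3)/27) - (-2/27) = 2/27 + 4*exp(3)/27.

2/27 + 4*exp(3)/27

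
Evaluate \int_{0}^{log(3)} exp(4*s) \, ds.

Let u = exp(s), so du = exp(s) ds. When s = 0, u = 1; when s = log(3), u = 3.
The integral becomes ∫ u**3 du from 1 to 3, with antiderivative u**4/4.
Back in s: F(s) = exp(4*s)/4.
Then F(log(3)) - F(0) = (81/4) - (1/4) = 20.

20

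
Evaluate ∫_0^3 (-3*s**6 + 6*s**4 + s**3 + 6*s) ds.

By the power rule, an antiderivative is F(s) = -3*s**7/7 + 6*s**5/5 + s**4/4 + 3*s**2.
Then F(3) - F(0) = (-83781/140) - (0) = -83781/140.

-83781/140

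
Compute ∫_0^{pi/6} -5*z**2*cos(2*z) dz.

-5*pi/24 - 5*sqrt(3)*pi**2/144 + 5*sqrt(3)/8

Integrate by parts twice (u = z^2, dv = -5*cos(2*z) dz).
An antiderivative is F(z) = -5*z**2*sin(2*z)/2 - 5*z*cos(2*z)/2 + 5*sin(2*z)/4.
Then F(pi/6) - F(0) = (-5*pi/24 - 5*sqrt(3)*pi**2/144 + 5*sqrt(3)/8) - (0) = -5*pi/24 - 5*sqrt(3)*pi**2/144 + 5*sqrt(3)/8.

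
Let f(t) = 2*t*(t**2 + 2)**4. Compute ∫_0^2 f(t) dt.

Let u = t**2 + 2, so du = 2*t dt. When t = 0, u = 2; when t = 2, u = 6.
The integral becomes ∫ u**4 du from 2 to 6, with antiderivative u**5/5.
Back in t: F(t) = (t**2 + 2)**5/5.
Then F(2) - F(0) = (7776/5) - (32/5) = 7744/5.

7744/5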